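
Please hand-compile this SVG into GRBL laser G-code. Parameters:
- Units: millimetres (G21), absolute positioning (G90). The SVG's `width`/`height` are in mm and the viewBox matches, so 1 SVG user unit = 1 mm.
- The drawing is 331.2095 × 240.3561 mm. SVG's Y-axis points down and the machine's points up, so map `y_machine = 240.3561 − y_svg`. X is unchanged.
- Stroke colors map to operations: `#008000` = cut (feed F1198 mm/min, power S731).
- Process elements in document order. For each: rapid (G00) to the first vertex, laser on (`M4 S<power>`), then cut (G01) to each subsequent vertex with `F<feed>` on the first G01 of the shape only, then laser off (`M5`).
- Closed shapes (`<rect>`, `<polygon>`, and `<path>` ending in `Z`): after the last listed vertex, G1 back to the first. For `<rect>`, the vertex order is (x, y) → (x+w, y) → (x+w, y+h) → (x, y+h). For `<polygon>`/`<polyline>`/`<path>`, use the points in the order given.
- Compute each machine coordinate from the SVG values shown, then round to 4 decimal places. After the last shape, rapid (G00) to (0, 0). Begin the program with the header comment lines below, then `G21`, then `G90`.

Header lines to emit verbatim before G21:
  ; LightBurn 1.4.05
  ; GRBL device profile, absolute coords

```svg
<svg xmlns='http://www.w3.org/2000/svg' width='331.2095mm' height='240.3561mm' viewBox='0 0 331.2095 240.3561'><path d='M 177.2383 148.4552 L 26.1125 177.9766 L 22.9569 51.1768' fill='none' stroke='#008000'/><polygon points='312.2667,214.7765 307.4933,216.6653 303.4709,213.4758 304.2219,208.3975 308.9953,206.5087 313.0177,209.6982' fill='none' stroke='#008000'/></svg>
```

; LightBurn 1.4.05
; GRBL device profile, absolute coords
G21
G90
G00 X177.2383 Y91.9009
M4 S731
G01 X26.1125 Y62.3795 F1198
G01 X22.9569 Y189.1793
M5
G00 X312.2667 Y25.5796
M4 S731
G01 X307.4933 Y23.6908 F1198
G01 X303.4709 Y26.8803
G01 X304.2219 Y31.9586
G01 X308.9953 Y33.8474
G01 X313.0177 Y30.6579
G01 X312.2667 Y25.5796
M5
G00 X0.0000 Y0.0000

viewBox `0 0 331.2095 240.3561` with mm width/height → 1 unit = 1 mm. Flip: y_m = 240.3561 − y_svg.

**Shape 1** — `<path>` open polyline, stroke `#008000` → cut (S731, F1198). Machine vertices: (177.2383,91.9009) → (26.1125,62.3795) → (22.9569,189.1793). Open path.

**Shape 2** — `<polygon>` regular polygon, stroke `#008000` → cut (S731, F1198). Machine vertices: (312.2667,25.5796) → (307.4933,23.6908) → (303.4709,26.8803) → (304.2219,31.9586) → (308.9953,33.8474) → (313.0177,30.6579) → (312.2667,25.5796). Closed: final G1 returns to the first vertex.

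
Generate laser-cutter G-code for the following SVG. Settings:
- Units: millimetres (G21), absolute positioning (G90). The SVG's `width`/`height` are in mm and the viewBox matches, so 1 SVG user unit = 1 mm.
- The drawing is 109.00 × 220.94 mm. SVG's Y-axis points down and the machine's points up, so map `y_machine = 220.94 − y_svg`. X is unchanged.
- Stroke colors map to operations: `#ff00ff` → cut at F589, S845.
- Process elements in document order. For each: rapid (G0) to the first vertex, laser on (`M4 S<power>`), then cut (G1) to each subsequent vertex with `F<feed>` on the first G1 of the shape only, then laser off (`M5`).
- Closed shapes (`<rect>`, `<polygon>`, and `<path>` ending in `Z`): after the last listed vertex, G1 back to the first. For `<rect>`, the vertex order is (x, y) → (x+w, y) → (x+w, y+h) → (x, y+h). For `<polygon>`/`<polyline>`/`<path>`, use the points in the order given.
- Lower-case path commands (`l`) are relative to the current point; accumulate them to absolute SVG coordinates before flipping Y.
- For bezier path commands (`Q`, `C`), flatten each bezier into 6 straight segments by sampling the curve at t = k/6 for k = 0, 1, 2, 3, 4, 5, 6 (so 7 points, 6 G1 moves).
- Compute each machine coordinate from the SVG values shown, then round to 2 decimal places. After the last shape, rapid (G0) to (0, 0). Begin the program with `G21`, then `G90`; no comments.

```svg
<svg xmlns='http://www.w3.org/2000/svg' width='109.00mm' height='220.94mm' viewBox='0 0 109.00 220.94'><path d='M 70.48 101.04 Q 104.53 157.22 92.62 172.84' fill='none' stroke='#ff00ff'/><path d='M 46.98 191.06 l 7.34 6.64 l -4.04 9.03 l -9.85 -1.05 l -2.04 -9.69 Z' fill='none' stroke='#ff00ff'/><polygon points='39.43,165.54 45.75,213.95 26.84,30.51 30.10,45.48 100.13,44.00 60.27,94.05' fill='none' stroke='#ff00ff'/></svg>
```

G21
G90
G0 X70.48 Y119.90
M4 S845
G1 X80.55 Y102.30 F589
G1 X88.07 Y86.95
G1 X93.04 Y73.86
G1 X95.45 Y63.02
G1 X95.31 Y54.43
G1 X92.62 Y48.10
M5
G0 X46.98 Y29.88
M4 S845
G1 X54.32 Y23.24 F589
G1 X50.28 Y14.21
G1 X40.43 Y15.26
G1 X38.39 Y24.95
G1 X46.98 Y29.88
M5
G0 X39.43 Y55.40
M4 S845
G1 X45.75 Y6.99 F589
G1 X26.84 Y190.43
G1 X30.10 Y175.46
G1 X100.13 Y176.94
G1 X60.27 Y126.89
G1 X39.43 Y55.40
M5
G0 X0.00 Y0.00

viewBox `0 0 109.00 220.94` with mm width/height → 1 unit = 1 mm. Flip: y_m = 220.94 − y_svg.

**Shape 1** — `<path>` quadratic bezier, stroke `#ff00ff` → cut (S845, F589). Control points (SVG): P0=(70.48,101.04), P1=(104.53,157.22), P2=(92.62,172.84); sampled at t=k/6. Machine vertices: (70.48,119.90) → (80.55,102.30) → (88.07,86.95) → (93.04,73.86) → (95.45,63.02) → (95.31,54.43) → (92.62,48.10). Open path.

**Shape 2** — `<path>` regular polygon, stroke `#ff00ff` → cut (S845, F589). Machine vertices: (46.98,29.88) → (54.32,23.24) → (50.28,14.21) → (40.43,15.26) → (38.39,24.95) → (46.98,29.88). Closed: final G1 returns to the first vertex.

**Shape 3** — `<polygon>` closed polygon, stroke `#ff00ff` → cut (S845, F589). Machine vertices: (39.43,55.40) → (45.75,6.99) → (26.84,190.43) → (30.10,175.46) → (100.13,176.94) → (60.27,126.89) → (39.43,55.40). Closed: final G1 returns to the first vertex.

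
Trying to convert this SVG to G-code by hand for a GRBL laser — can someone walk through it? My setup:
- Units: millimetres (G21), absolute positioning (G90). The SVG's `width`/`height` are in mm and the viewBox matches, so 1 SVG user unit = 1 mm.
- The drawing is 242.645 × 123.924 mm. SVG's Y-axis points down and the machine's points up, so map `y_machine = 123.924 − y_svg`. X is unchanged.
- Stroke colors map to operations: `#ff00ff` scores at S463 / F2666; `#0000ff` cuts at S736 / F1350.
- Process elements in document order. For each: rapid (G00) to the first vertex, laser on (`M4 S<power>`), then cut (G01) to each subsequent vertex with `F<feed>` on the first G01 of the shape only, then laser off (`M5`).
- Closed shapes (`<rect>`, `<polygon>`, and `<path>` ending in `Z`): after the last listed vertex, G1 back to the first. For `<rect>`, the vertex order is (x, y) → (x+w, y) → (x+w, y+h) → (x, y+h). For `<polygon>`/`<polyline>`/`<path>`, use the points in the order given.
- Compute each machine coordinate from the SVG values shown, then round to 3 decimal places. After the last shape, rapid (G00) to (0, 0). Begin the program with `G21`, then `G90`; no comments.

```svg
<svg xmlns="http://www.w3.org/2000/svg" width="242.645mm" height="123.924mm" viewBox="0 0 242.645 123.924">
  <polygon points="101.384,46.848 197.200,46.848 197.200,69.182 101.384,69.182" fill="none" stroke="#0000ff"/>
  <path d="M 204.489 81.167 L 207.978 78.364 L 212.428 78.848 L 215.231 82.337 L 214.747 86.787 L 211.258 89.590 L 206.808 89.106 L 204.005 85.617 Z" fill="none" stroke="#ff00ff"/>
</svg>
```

G21
G90
G00 X101.384 Y77.076
M4 S736
G01 X197.200 Y77.076 F1350
G01 X197.200 Y54.742
G01 X101.384 Y54.742
G01 X101.384 Y77.076
M5
G00 X204.489 Y42.757
M4 S463
G01 X207.978 Y45.560 F2666
G01 X212.428 Y45.076
G01 X215.231 Y41.587
G01 X214.747 Y37.137
G01 X211.258 Y34.334
G01 X206.808 Y34.818
G01 X204.005 Y38.307
G01 X204.489 Y42.757
M5
G00 X0.000 Y0.000

1 u = 1 mm; y_m = 123.924 − y.

[1] `<polygon>` rectangle, #0000ff→cut S736 F1350: (101.384,77.076) → (197.200,77.076) → (197.200,54.742) → (101.384,54.742) → (101.384,77.076) (closed)

[2] `<path>` regular polygon, #ff00ff→score S463 F2666: (204.489,42.757) → (207.978,45.560) → (212.428,45.076) → (215.231,41.587) → (214.747,37.137) → (211.258,34.334) → (206.808,34.818) → (204.005,38.307) → (204.489,42.757) (closed)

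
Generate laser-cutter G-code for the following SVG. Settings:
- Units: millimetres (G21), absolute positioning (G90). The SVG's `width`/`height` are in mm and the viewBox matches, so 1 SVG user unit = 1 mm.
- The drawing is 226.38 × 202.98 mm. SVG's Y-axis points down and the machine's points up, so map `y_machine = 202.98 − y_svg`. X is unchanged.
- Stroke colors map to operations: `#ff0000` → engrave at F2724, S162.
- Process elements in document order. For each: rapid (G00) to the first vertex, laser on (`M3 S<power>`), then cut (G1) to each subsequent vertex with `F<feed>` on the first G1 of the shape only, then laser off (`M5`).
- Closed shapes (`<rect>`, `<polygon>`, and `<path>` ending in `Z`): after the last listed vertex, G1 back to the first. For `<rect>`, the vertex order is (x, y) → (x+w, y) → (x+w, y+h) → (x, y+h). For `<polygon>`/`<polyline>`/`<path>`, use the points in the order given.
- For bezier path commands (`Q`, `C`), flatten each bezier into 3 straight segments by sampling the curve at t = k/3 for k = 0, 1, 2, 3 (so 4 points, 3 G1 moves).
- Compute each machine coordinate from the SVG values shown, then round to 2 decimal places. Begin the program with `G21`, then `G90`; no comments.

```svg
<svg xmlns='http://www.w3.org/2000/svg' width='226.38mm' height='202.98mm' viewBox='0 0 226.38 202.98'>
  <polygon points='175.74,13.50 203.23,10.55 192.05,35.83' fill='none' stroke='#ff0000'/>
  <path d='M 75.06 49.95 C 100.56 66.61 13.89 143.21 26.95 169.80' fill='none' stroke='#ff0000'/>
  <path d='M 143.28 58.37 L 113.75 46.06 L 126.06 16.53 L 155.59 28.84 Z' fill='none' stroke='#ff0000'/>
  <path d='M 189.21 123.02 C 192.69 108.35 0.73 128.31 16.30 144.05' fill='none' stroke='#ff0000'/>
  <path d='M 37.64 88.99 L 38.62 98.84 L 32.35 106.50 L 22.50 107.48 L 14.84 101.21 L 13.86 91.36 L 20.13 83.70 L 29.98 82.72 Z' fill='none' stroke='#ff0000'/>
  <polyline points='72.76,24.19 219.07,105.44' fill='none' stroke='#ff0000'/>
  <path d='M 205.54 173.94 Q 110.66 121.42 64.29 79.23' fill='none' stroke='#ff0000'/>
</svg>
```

Since the viewBox matches the mm dimensions, user units are millimetres directly. The only transform is the Y-flip y_m = 202.98 − y_svg.

Shape 1 is a regular polygon drawn with `<polygon>`. Its stroke #ff0000 means engrave at S162, F2724. After flipping Y the toolpath is (175.74,189.48) → (203.23,192.43) → (192.05,167.15) → (175.74,189.48), returning to the start.

Shape 2 is a cubic bezier drawn with `<path>`. Its stroke #ff0000 means engrave at S162, F2724. After flipping Y the toolpath is (75.06,153.03) → (71.02,120.46) → (39.29,72.37) → (26.95,33.18).

Shape 3 is a regular polygon drawn with `<path>`. Its stroke #ff0000 means engrave at S162, F2724. After flipping Y the toolpath is (143.28,144.61) → (113.75,156.92) → (126.06,186.45) → (155.59,174.14) → (143.28,144.61), returning to the start.

Shape 4 is a cubic bezier drawn with `<path>`. Its stroke #ff0000 means engrave at S162, F2724. After flipping Y the toolpath is (189.21,79.96) → (142.47,84.53) → (54.98,74.64) → (16.30,58.93).

Shape 5 is a regular polygon drawn with `<path>`. Its stroke #ff0000 means engrave at S162, F2724. After flipping Y the toolpath is (37.64,113.99) → (38.62,104.14) → (32.35,96.48) → (22.50,95.50) → (14.84,101.77) → (13.86,111.62) → (20.13,119.28) → (29.98,120.26) → (37.64,113.99), returning to the start.

Shape 6 is a line segment drawn with `<polyline>`. Its stroke #ff0000 means engrave at S162, F2724. After flipping Y the toolpath is (72.76,178.79) → (219.07,97.54).

Shape 7 is a quadratic bezier drawn with `<path>`. Its stroke #ff0000 means engrave at S162, F2724. After flipping Y the toolpath is (205.54,29.04) → (147.68,62.91) → (100.59,94.48) → (64.29,123.75).

G21
G90
G00 X175.74 Y189.48
M3 S162
G1 X203.23 Y192.43 F2724
G1 X192.05 Y167.15
G1 X175.74 Y189.48
M5
G00 X75.06 Y153.03
M3 S162
G1 X71.02 Y120.46 F2724
G1 X39.29 Y72.37
G1 X26.95 Y33.18
M5
G00 X143.28 Y144.61
M3 S162
G1 X113.75 Y156.92 F2724
G1 X126.06 Y186.45
G1 X155.59 Y174.14
G1 X143.28 Y144.61
M5
G00 X189.21 Y79.96
M3 S162
G1 X142.47 Y84.53 F2724
G1 X54.98 Y74.64
G1 X16.30 Y58.93
M5
G00 X37.64 Y113.99
M3 S162
G1 X38.62 Y104.14 F2724
G1 X32.35 Y96.48
G1 X22.50 Y95.50
G1 X14.84 Y101.77
G1 X13.86 Y111.62
G1 X20.13 Y119.28
G1 X29.98 Y120.26
G1 X37.64 Y113.99
M5
G00 X72.76 Y178.79
M3 S162
G1 X219.07 Y97.54 F2724
M5
G00 X205.54 Y29.04
M3 S162
G1 X147.68 Y62.91 F2724
G1 X100.59 Y94.48
G1 X64.29 Y123.75
M5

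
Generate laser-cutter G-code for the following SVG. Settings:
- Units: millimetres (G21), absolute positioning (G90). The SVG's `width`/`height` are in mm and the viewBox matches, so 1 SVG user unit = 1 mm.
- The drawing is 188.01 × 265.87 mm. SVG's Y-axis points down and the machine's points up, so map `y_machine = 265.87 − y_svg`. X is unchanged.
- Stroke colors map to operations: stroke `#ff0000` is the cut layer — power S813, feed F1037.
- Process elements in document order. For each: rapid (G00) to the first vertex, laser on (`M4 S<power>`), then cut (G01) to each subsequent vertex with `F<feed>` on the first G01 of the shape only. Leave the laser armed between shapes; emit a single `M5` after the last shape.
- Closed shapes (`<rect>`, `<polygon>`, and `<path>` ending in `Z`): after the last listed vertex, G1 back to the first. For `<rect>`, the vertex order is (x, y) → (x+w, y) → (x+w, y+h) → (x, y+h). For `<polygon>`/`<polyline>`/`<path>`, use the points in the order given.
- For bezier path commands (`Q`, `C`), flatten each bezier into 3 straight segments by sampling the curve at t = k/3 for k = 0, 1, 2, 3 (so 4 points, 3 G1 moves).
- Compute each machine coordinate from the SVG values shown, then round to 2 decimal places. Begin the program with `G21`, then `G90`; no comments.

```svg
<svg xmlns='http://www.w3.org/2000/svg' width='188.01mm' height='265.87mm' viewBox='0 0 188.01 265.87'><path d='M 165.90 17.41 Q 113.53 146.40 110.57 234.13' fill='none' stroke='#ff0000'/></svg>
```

G21
G90
G00 X165.90 Y248.46
M4 S813
G01 X136.48 Y167.05 F1037
G01 X118.03 Y94.81
G01 X110.57 Y31.74
M5

Since the viewBox matches the mm dimensions, user units are millimetres directly. The only transform is the Y-flip y_m = 265.87 − y_svg.

Shape 1 is a quadratic bezier drawn with `<path>`. Its stroke #ff0000 means cut at S813, F1037. After flipping Y the toolpath is (165.90,248.46) → (136.48,167.05) → (118.03,94.81) → (110.57,31.74).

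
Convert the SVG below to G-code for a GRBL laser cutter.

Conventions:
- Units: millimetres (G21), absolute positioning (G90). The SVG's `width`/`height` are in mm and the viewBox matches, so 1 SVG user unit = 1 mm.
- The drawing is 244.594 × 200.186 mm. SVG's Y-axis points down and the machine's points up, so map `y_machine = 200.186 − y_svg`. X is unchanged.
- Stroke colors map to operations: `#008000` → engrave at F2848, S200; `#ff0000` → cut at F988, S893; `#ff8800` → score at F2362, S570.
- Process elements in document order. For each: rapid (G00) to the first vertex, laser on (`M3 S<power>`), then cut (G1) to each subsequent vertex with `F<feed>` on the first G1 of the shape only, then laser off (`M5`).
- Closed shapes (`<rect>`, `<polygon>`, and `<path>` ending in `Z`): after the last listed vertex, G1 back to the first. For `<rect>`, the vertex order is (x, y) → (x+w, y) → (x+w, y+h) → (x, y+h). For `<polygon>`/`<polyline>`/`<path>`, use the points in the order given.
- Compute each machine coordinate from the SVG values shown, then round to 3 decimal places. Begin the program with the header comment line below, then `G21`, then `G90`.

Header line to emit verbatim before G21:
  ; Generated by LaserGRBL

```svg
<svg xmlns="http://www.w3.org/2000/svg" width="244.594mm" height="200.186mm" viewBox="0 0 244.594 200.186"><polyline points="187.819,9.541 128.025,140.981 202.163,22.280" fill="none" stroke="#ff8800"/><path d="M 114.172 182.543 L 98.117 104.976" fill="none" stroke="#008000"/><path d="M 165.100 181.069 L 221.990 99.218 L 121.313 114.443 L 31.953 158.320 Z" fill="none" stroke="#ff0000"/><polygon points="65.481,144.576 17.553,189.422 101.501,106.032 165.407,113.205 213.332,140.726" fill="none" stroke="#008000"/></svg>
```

; Generated by LaserGRBL
G21
G90
G00 X187.819 Y190.645
M3 S570
G1 X128.025 Y59.205 F2362
G1 X202.163 Y177.906
M5
G00 X114.172 Y17.643
M3 S200
G1 X98.117 Y95.210 F2848
M5
G00 X165.100 Y19.117
M3 S893
G1 X221.990 Y100.968 F988
G1 X121.313 Y85.743
G1 X31.953 Y41.866
G1 X165.100 Y19.117
M5
G00 X65.481 Y55.610
M3 S200
G1 X17.553 Y10.764 F2848
G1 X101.501 Y94.154
G1 X165.407 Y86.981
G1 X213.332 Y59.460
G1 X65.481 Y55.610
M5

Since the viewBox matches the mm dimensions, user units are millimetres directly. The only transform is the Y-flip y_m = 200.186 − y_svg.

Shape 1 is a open polyline drawn with `<polyline>`. Its stroke #ff8800 means score at S570, F2362. After flipping Y the toolpath is (187.819,190.645) → (128.025,59.205) → (202.163,177.906).

Shape 2 is a line segment drawn with `<path>`. Its stroke #008000 means engrave at S200, F2848. After flipping Y the toolpath is (114.172,17.643) → (98.117,95.210).

Shape 3 is a closed polygon drawn with `<path>`. Its stroke #ff0000 means cut at S893, F988. After flipping Y the toolpath is (165.100,19.117) → (221.990,100.968) → (121.313,85.743) → (31.953,41.866) → (165.100,19.117), returning to the start.

Shape 4 is a closed polygon drawn with `<polygon>`. Its stroke #008000 means engrave at S200, F2848. After flipping Y the toolpath is (65.481,55.610) → (17.553,10.764) → (101.501,94.154) → (165.407,86.981) → (213.332,59.460) → (65.481,55.610), returning to the start.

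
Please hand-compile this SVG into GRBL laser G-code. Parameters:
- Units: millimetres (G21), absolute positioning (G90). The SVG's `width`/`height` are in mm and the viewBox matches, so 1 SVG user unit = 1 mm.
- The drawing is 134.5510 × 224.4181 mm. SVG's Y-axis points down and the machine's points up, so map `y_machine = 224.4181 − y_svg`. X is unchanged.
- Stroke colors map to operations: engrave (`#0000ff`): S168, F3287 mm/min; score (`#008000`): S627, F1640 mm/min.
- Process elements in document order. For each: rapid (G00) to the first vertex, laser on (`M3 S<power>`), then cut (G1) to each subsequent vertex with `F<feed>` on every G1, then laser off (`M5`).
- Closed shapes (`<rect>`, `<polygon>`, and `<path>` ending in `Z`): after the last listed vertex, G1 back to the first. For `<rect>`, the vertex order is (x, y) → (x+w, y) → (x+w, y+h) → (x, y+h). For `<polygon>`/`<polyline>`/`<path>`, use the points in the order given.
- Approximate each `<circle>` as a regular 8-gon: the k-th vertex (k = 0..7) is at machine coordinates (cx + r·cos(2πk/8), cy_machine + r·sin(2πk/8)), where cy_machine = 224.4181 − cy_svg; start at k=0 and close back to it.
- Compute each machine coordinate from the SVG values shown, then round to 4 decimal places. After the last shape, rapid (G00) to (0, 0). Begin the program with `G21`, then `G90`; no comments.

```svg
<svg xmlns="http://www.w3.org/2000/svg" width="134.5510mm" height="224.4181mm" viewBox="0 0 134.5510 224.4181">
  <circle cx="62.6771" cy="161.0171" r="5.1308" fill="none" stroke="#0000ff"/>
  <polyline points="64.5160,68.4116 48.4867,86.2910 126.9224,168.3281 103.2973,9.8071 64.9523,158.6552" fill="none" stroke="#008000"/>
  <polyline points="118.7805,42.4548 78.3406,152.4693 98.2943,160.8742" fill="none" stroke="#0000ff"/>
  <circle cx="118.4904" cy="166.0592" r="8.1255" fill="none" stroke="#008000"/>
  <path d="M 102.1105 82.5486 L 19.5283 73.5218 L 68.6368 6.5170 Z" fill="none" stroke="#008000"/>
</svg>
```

G21
G90
G00 X67.8079 Y63.4010
M3 S168
G1 X66.3051 Y67.0290 F3287
G1 X62.6771 Y68.5318 F3287
G1 X59.0491 Y67.0290 F3287
G1 X57.5463 Y63.4010 F3287
G1 X59.0491 Y59.7730 F3287
G1 X62.6771 Y58.2702 F3287
G1 X66.3051 Y59.7730 F3287
G1 X67.8079 Y63.4010 F3287
M5
G00 X64.5160 Y156.0065
M3 S627
G1 X48.4867 Y138.1271 F1640
G1 X126.9224 Y56.0900 F1640
G1 X103.2973 Y214.6110 F1640
G1 X64.9523 Y65.7629 F1640
M5
G00 X118.7805 Y181.9633
M3 S168
G1 X78.3406 Y71.9488 F3287
G1 X98.2943 Y63.5439 F3287
M5
G00 X126.6159 Y58.3589
M3 S627
G1 X124.2360 Y64.1045 F1640
G1 X118.4904 Y66.4844 F1640
G1 X112.7448 Y64.1045 F1640
G1 X110.3649 Y58.3589 F1640
G1 X112.7448 Y52.6133 F1640
G1 X118.4904 Y50.2334 F1640
G1 X124.2360 Y52.6133 F1640
G1 X126.6159 Y58.3589 F1640
M5
G00 X102.1105 Y141.8695
M3 S627
G1 X19.5283 Y150.8963 F1640
G1 X68.6368 Y217.9011 F1640
G1 X102.1105 Y141.8695 F1640
M5
G00 X0.0000 Y0.0000

1 u = 1 mm; y_m = 224.4181 − y.

[1] `<circle>` circle, #0000ff→engrave S168 F3287: (67.8079,63.4010) → (66.3051,67.0290) → (62.6771,68.5318) → (59.0491,67.0290) → (57.5463,63.4010) → (59.0491,59.7730) → (62.6771,58.2702) → (66.3051,59.7730) → (67.8079,63.4010) (closed)

[2] `<polyline>` open polyline, #008000→score S627 F1640: (64.5160,156.0065) → (48.4867,138.1271) → (126.9224,56.0900) → (103.2973,214.6110) → (64.9523,65.7629)

[3] `<polyline>` open polyline, #0000ff→engrave S168 F3287: (118.7805,181.9633) → (78.3406,71.9488) → (98.2943,63.5439)

[4] `<circle>` circle, #008000→score S627 F1640: (126.6159,58.3589) → (124.2360,64.1045) → (118.4904,66.4844) → (112.7448,64.1045) → (110.3649,58.3589) → (112.7448,52.6133) → (118.4904,50.2334) → (124.2360,52.6133) → (126.6159,58.3589) (closed)

[5] `<path>` regular polygon, #008000→score S627 F1640: (102.1105,141.8695) → (19.5283,150.8963) → (68.6368,217.9011) → (102.1105,141.8695) (closed)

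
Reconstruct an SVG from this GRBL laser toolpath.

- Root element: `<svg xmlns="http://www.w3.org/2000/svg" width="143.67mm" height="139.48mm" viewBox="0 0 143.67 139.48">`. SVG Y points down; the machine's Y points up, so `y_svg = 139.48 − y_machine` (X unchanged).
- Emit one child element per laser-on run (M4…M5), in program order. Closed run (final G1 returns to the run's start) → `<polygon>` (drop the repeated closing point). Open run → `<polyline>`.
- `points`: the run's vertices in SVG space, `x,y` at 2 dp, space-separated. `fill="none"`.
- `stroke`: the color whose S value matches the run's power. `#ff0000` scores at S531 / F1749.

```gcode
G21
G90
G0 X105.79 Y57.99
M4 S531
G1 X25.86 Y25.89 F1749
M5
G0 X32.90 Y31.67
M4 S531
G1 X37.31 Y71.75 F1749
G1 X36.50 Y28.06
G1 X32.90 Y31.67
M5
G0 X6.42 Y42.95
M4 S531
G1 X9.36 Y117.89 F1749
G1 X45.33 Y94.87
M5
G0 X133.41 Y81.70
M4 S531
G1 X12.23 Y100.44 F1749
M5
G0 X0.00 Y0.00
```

Machine Y-up, SVG Y-down with viewBox height 139.48, so y_svg = 139.48 − y_machine; X carries over. Every run uses S531, so all elements get stroke `#ff0000` (score).

Run 1: The run is open, so emit a `<polyline>` with points (Y-flipped): 105.79,81.49 25.86,113.59.

Run 2: The run returns to its start, so emit a `<polygon>` with points (Y-flipped): 32.90,107.81 37.31,67.73 36.50,111.42.

Run 3: The run is open, so emit a `<polyline>` with points (Y-flipped): 6.42,96.53 9.36,21.59 45.33,44.61.

Run 4: The run is open, so emit a `<polyline>` with points (Y-flipped): 133.41,57.78 12.23,39.04.

<svg xmlns="http://www.w3.org/2000/svg" width="143.67mm" height="139.48mm" viewBox="0 0 143.67 139.48">
  <polyline points="105.79,81.49 25.86,113.59" fill="none" stroke="#ff0000"/>
  <polygon points="32.90,107.81 37.31,67.73 36.50,111.42" fill="none" stroke="#ff0000"/>
  <polyline points="6.42,96.53 9.36,21.59 45.33,44.61" fill="none" stroke="#ff0000"/>
  <polyline points="133.41,57.78 12.23,39.04" fill="none" stroke="#ff0000"/>
</svg>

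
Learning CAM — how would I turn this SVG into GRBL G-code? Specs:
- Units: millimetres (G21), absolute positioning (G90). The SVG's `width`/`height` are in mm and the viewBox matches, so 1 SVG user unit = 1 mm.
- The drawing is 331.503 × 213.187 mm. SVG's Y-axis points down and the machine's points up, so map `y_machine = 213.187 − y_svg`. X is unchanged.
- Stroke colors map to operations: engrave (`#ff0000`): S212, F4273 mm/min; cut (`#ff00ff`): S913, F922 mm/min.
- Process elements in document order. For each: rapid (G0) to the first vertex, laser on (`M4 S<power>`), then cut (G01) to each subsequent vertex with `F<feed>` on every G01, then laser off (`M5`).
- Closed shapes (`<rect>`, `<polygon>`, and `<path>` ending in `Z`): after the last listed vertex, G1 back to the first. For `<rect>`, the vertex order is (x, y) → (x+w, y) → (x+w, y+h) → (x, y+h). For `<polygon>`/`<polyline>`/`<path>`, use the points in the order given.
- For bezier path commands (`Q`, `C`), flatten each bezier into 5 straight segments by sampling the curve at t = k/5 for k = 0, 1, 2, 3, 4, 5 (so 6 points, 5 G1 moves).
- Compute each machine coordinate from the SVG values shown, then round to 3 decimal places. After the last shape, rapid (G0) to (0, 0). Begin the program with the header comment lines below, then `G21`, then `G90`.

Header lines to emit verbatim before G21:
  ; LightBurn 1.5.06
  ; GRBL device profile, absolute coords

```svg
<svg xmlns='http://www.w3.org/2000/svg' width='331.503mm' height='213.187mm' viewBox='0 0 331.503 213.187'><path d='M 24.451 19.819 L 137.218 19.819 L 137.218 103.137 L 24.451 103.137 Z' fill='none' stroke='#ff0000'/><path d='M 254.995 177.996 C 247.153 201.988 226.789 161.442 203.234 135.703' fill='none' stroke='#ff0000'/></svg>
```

; LightBurn 1.5.06
; GRBL device profile, absolute coords
G21
G90
G0 X24.451 Y193.368
M4 S212
G01 X137.218 Y193.368 F4273
G01 X137.218 Y110.050 F4273
G01 X24.451 Y110.050 F4273
G01 X24.451 Y193.368 F4273
M5
G0 X254.995 Y35.191
M4 S212
G01 X248.862 Y27.906 F4273
G01 X240.171 Y32.301 F4273
G01 X229.371 Y44.568 F4273
G01 X216.909 Y60.899 F4273
G01 X203.234 Y77.484 F4273
M5
G0 X0.000 Y0.000

viewBox `0 0 331.503 213.187` with mm width/height → 1 unit = 1 mm. Flip: y_m = 213.187 − y_svg.

**Shape 1** — `<path>` rectangle, stroke `#ff0000` → engrave (S212, F4273). Machine vertices: (24.451,193.368) → (137.218,193.368) → (137.218,110.050) → (24.451,110.050) → (24.451,193.368). Closed: final G1 returns to the first vertex.

**Shape 2** — `<path>` cubic bezier, stroke `#ff0000` → engrave (S212, F4273). Control points (SVG): P0=(254.995,177.996), P1=(247.153,201.988), P2=(226.789,161.442), P3=(203.234,135.703); sampled at t=k/5. Machine vertices: (254.995,35.191) → (248.862,27.906) → (240.171,32.301) → (229.371,44.568) → (216.909,60.899) → (203.234,77.484). Open path.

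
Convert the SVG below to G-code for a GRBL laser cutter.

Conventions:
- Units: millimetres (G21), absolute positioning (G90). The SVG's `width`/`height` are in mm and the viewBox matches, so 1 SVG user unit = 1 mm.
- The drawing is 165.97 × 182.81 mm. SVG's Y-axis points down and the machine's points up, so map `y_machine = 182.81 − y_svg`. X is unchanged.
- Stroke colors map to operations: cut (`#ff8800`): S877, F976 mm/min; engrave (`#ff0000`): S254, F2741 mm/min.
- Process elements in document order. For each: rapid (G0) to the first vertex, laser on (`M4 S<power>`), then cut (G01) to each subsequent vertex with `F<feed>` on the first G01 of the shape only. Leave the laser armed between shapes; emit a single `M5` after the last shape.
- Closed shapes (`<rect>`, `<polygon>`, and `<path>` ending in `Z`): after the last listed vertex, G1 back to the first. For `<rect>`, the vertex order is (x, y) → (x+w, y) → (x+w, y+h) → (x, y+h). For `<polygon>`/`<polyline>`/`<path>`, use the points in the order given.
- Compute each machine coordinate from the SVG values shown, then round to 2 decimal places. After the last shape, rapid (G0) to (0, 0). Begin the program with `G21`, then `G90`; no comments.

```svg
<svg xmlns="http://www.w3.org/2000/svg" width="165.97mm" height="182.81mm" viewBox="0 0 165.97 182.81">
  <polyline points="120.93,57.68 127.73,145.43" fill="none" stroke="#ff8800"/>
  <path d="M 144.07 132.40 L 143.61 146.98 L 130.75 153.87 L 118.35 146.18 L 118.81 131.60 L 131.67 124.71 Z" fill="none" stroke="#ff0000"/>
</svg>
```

G21
G90
G0 X120.93 Y125.13
M4 S877
G01 X127.73 Y37.38 F976
G0 X144.07 Y50.41
M4 S254
G01 X143.61 Y35.83 F2741
G01 X130.75 Y28.94
G01 X118.35 Y36.63
G01 X118.81 Y51.21
G01 X131.67 Y58.10
G01 X144.07 Y50.41
M5
G0 X0.00 Y0.00

Since the viewBox matches the mm dimensions, user units are millimetres directly. The only transform is the Y-flip y_m = 182.81 − y_svg.

Shape 1 is a line segment drawn with `<polyline>`. Its stroke #ff8800 means cut at S877, F976. After flipping Y the toolpath is (120.93,125.13) → (127.73,37.38).

Shape 2 is a regular polygon drawn with `<path>`. Its stroke #ff0000 means engrave at S254, F2741. After flipping Y the toolpath is (144.07,50.41) → (143.61,35.83) → (130.75,28.94) → (118.35,36.63) → (118.81,51.21) → (131.67,58.10) → (144.07,50.41), returning to the start.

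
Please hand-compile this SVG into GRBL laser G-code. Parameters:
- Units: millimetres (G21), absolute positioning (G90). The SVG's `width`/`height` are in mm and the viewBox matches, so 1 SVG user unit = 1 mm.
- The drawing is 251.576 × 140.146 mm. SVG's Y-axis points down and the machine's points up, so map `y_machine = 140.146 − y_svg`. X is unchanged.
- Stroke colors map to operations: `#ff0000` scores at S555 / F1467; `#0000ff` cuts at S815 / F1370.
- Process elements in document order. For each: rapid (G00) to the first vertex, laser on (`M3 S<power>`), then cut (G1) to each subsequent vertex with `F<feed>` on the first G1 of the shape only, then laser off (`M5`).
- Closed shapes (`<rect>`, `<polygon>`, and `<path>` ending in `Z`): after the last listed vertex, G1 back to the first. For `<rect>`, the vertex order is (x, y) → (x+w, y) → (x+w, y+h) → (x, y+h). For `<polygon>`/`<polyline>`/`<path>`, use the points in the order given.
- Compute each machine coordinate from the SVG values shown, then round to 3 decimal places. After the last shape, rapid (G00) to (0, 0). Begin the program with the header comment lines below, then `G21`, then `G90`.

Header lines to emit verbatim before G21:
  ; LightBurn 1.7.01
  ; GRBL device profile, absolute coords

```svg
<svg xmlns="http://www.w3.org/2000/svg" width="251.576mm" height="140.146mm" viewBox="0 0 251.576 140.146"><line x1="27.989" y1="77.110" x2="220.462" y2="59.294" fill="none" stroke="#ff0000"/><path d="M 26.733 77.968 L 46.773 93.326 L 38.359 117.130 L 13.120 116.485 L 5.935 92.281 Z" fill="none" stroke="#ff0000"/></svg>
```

; LightBurn 1.7.01
; GRBL device profile, absolute coords
G21
G90
G00 X27.989 Y63.036
M3 S555
G1 X220.462 Y80.852 F1467
M5
G00 X26.733 Y62.178
M3 S555
G1 X46.773 Y46.820 F1467
G1 X38.359 Y23.016
G1 X13.120 Y23.661
G1 X5.935 Y47.865
G1 X26.733 Y62.178
M5
G00 X0.000 Y0.000

1 u = 1 mm; y_m = 140.146 − y.

[1] `<line>` line segment, #ff0000→score S555 F1467: (27.989,63.036) → (220.462,80.852)

[2] `<path>` regular polygon, #ff0000→score S555 F1467: (26.733,62.178) → (46.773,46.820) → (38.359,23.016) → (13.120,23.661) → (5.935,47.865) → (26.733,62.178) (closed)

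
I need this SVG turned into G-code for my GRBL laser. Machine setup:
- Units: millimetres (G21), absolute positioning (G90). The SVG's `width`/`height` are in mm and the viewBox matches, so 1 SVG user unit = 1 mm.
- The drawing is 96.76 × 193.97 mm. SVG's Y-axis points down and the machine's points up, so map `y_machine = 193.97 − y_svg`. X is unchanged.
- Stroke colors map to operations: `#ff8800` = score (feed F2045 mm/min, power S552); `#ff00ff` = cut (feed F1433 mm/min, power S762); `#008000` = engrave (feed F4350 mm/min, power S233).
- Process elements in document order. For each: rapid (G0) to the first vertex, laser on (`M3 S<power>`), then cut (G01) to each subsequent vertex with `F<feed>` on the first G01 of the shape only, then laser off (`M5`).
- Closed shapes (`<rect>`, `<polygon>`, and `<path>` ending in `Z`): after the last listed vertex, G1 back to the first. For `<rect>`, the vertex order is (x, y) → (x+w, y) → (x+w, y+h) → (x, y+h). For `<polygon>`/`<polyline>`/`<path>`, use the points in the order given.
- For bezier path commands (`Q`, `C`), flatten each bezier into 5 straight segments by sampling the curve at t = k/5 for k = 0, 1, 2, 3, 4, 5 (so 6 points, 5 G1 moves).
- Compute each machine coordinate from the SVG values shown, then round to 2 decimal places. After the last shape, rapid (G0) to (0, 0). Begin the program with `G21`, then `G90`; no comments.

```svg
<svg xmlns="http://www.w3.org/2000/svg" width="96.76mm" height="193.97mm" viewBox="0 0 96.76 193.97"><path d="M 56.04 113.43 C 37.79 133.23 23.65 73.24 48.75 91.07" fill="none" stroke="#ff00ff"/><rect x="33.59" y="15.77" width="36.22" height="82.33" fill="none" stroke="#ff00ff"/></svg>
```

Since the viewBox matches the mm dimensions, user units are millimetres directly. The only transform is the Y-flip y_m = 193.97 − y_svg.

Shape 1 is a cubic bezier drawn with `<path>`. Its stroke #ff00ff means cut at S762, F1433. After flipping Y the toolpath is (56.04,80.54) → (45.86,76.97) → (38.36,84.99) → (35.22,97.03) → (38.12,105.52) → (48.75,102.90).

Shape 2 is a rectangle drawn with `<rect>`. Its stroke #ff00ff means cut at S762, F1433. After flipping Y the toolpath is (33.59,178.20) → (69.81,178.20) → (69.81,95.87) → (33.59,95.87) → (33.59,178.20), returning to the start.

G21
G90
G0 X56.04 Y80.54
M3 S762
G01 X45.86 Y76.97 F1433
G01 X38.36 Y84.99
G01 X35.22 Y97.03
G01 X38.12 Y105.52
G01 X48.75 Y102.90
M5
G0 X33.59 Y178.20
M3 S762
G01 X69.81 Y178.20 F1433
G01 X69.81 Y95.87
G01 X33.59 Y95.87
G01 X33.59 Y178.20
M5
G0 X0.00 Y0.00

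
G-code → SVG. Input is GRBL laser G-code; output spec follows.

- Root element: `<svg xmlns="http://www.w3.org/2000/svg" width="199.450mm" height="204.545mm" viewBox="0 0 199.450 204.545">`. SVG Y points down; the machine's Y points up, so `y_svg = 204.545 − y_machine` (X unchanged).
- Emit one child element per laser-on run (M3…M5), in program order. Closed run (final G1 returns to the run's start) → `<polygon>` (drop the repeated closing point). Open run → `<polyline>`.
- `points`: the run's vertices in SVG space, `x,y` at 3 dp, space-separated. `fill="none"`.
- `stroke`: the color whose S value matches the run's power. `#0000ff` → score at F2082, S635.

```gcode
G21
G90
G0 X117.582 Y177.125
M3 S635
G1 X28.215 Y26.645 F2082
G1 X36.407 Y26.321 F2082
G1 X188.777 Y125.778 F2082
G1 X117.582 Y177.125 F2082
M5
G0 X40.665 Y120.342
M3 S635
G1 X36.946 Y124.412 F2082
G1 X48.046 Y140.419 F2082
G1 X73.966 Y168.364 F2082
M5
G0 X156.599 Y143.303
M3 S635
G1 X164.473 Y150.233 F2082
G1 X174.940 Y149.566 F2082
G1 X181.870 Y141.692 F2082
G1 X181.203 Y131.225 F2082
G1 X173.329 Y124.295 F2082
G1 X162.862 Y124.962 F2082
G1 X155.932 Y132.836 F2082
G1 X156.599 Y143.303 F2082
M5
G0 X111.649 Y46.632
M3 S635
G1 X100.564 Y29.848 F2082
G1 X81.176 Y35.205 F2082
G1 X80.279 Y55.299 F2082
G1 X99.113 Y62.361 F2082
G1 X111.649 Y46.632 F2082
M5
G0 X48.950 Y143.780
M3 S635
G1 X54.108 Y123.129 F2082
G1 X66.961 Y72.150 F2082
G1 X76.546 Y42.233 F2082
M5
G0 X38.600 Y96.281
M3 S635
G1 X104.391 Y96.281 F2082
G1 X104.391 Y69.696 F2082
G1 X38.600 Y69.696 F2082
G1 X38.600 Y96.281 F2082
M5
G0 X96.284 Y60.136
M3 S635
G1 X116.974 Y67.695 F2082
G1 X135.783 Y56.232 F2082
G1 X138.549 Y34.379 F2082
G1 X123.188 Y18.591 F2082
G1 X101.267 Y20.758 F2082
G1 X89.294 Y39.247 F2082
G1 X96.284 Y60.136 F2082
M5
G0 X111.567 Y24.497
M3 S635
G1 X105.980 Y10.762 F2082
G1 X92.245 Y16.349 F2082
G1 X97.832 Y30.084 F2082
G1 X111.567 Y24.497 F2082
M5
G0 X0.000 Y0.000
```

<svg xmlns="http://www.w3.org/2000/svg" width="199.450mm" height="204.545mm" viewBox="0 0 199.450 204.545">
  <polygon points="117.582,27.420 28.215,177.900 36.407,178.224 188.777,78.767" fill="none" stroke="#0000ff"/>
  <polyline points="40.665,84.203 36.946,80.133 48.046,64.126 73.966,36.181" fill="none" stroke="#0000ff"/>
  <polygon points="156.599,61.242 164.473,54.312 174.940,54.979 181.870,62.853 181.203,73.320 173.329,80.250 162.862,79.583 155.932,71.709" fill="none" stroke="#0000ff"/>
  <polygon points="111.649,157.913 100.564,174.697 81.176,169.340 80.279,149.246 99.113,142.184" fill="none" stroke="#0000ff"/>
  <polyline points="48.950,60.765 54.108,81.416 66.961,132.395 76.546,162.312" fill="none" stroke="#0000ff"/>
  <polygon points="38.600,108.264 104.391,108.264 104.391,134.849 38.600,134.849" fill="none" stroke="#0000ff"/>
  <polygon points="96.284,144.409 116.974,136.850 135.783,148.313 138.549,170.166 123.188,185.954 101.267,183.787 89.294,165.298" fill="none" stroke="#0000ff"/>
  <polygon points="111.567,180.048 105.980,193.783 92.245,188.196 97.832,174.461" fill="none" stroke="#0000ff"/>
</svg>

Each laser-on run becomes one SVG element. Flip Y back into SVG space with y_svg = 204.545 − y_machine. Every run uses S635, so all elements get stroke `#0000ff` (score).

Run 1: The run returns to its start, so emit a `<polygon>` with points (Y-flipped): 117.582,27.420 28.215,177.900 36.407,178.224 188.777,78.767.

Run 2: The run is open, so emit a `<polyline>` with points (Y-flipped): 40.665,84.203 36.946,80.133 48.046,64.126 73.966,36.181.

Run 3: The run returns to its start, so emit a `<polygon>` with points (Y-flipped): 156.599,61.242 164.473,54.312 174.940,54.979 181.870,62.853 181.203,73.320 173.329,80.250 162.862,79.583 155.932,71.709.

Run 4: The run returns to its start, so emit a `<polygon>` with points (Y-flipped): 111.649,157.913 100.564,174.697 81.176,169.340 80.279,149.246 99.113,142.184.

Run 5: The run is open, so emit a `<polyline>` with points (Y-flipped): 48.950,60.765 54.108,81.416 66.961,132.395 76.546,162.312.

Run 6: The run returns to its start, so emit a `<polygon>` with points (Y-flipped): 38.600,108.264 104.391,108.264 104.391,134.849 38.600,134.849.

Run 7: The run returns to its start, so emit a `<polygon>` with points (Y-flipped): 96.284,144.409 116.974,136.850 135.783,148.313 138.549,170.166 123.188,185.954 101.267,183.787 89.294,165.298.

Run 8: The run returns to its start, so emit a `<polygon>` with points (Y-flipped): 111.567,180.048 105.980,193.783 92.245,188.196 97.832,174.461.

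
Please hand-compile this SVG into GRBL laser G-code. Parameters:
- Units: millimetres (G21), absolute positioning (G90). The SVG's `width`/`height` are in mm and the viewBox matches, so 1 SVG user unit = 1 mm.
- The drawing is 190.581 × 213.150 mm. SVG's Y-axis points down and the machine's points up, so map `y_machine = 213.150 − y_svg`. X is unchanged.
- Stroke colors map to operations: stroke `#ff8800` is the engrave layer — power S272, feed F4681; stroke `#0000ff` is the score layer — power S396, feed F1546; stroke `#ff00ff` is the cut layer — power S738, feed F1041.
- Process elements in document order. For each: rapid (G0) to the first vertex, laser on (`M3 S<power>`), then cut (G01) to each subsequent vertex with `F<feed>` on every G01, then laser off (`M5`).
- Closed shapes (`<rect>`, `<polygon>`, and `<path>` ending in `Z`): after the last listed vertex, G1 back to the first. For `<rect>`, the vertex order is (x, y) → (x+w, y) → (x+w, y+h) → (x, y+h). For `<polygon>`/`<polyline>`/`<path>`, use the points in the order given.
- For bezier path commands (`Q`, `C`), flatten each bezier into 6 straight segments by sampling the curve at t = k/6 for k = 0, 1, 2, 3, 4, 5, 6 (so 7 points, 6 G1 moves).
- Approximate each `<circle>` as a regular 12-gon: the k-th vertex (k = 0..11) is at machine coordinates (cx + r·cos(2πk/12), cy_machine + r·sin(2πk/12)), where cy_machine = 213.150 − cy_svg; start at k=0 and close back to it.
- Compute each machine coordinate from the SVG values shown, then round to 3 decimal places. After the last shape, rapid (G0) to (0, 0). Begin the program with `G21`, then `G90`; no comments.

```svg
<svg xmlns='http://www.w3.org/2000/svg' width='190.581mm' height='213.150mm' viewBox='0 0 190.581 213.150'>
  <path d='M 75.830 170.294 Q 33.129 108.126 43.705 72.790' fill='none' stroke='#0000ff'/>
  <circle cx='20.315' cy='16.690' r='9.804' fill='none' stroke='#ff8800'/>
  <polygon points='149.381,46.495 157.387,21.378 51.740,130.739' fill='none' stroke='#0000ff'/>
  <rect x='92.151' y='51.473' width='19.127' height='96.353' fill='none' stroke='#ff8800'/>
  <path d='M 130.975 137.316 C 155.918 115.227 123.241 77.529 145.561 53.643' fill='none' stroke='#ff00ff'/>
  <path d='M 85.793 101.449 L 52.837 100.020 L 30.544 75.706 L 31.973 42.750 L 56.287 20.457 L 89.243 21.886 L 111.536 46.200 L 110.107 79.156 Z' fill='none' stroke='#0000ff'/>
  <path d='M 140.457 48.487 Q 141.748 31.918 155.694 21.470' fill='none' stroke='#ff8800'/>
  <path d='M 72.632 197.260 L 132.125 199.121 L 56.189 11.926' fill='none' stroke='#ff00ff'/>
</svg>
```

G21
G90
G0 X75.830 Y42.856
M3 S396
G01 X63.076 Y62.833 F1546
G01 X53.282 Y81.320 F1546
G01 X46.448 Y98.316 F1546
G01 X42.574 Y113.821 F1546
G01 X41.660 Y127.836 F1546
G01 X43.705 Y140.360 F1546
M5
G0 X30.119 Y196.460
M3 S272
G01 X28.806 Y201.362 F4681
G01 X25.217 Y204.951 F4681
G01 X20.315 Y206.264 F4681
G01 X15.413 Y204.951 F4681
G01 X11.824 Y201.362 F4681
G01 X10.511 Y196.460 F4681
G01 X11.824 Y191.558 F4681
G01 X15.413 Y187.969 F4681
G01 X20.315 Y186.656 F4681
G01 X25.217 Y187.969 F4681
G01 X28.806 Y191.558 F4681
G01 X30.119 Y196.460 F4681
M5
G0 X149.381 Y166.655
M3 S396
G01 X157.387 Y191.772 F1546
G01 X51.740 Y82.411 F1546
G01 X149.381 Y166.655 F1546
M5
G0 X92.151 Y161.677
M3 S272
G01 X111.278 Y161.677 F4681
G01 X111.278 Y65.324 F4681
G01 X92.151 Y65.324 F4681
G01 X92.151 Y161.677 F4681
M5
G0 X130.975 Y75.834
M3 S738
G01 X139.166 Y88.043 F1041
G01 X140.882 Y102.036 F1041
G01 X139.252 Y116.997 F1041
G01 X137.402 Y132.107 F1041
G01 X138.463 Y146.549 F1041
G01 X145.561 Y159.507 F1041
M5
G0 X85.793 Y111.701
M3 S396
G01 X52.837 Y113.130 F1546
G01 X30.544 Y137.444 F1546
G01 X31.973 Y170.400 F1546
G01 X56.287 Y192.693 F1546
G01 X89.243 Y191.264 F1546
G01 X111.536 Y166.950 F1546
G01 X110.107 Y133.994 F1546
G01 X85.793 Y111.701 F1546
M5
G0 X140.457 Y164.663
M3 S272
G01 X141.239 Y170.016 F4681
G01 X142.724 Y175.029 F4681
G01 X144.912 Y179.702 F4681
G01 X147.803 Y184.035 F4681
G01 X151.397 Y188.027 F4681
G01 X155.694 Y191.680 F4681
M5
G0 X72.632 Y15.890
M3 S738
G01 X132.125 Y14.029 F1041
G01 X56.189 Y201.224 F1041
M5
G0 X0.000 Y0.000

viewBox `0 0 190.581 213.150` with mm width/height → 1 unit = 1 mm. Flip: y_m = 213.150 − y_svg.

**Shape 1** — `<path>` quadratic bezier, stroke `#0000ff` → score (S396, F1546). Control points (SVG): P0=(75.830,170.294), P1=(33.129,108.126), P2=(43.705,72.790); sampled at t=k/6. Machine vertices: (75.830,42.856) → (63.076,62.833) → (53.282,81.320) → (46.448,98.316) → (42.574,113.821) → (41.660,127.836) → (43.705,140.360). Open path.

**Shape 2** — `<circle>` circle, stroke `#ff8800` → engrave (S272, F4681). Machine vertices: (30.119,196.460) → (28.806,201.362) → (25.217,204.951) → (20.315,206.264) → (15.413,204.951) → (11.824,201.362) → (10.511,196.460) → (11.824,191.558) → (15.413,187.969) → (20.315,186.656) → (25.217,187.969) → (28.806,191.558) → (30.119,196.460). Closed: final G1 returns to the first vertex.

**Shape 3** — `<polygon>` closed polygon, stroke `#0000ff` → score (S396, F1546). Machine vertices: (149.381,166.655) → (157.387,191.772) → (51.740,82.411) → (149.381,166.655). Closed: final G1 returns to the first vertex.

**Shape 4** — `<rect>` rectangle, stroke `#ff8800` → engrave (S272, F4681). Machine vertices: (92.151,161.677) → (111.278,161.677) → (111.278,65.324) → (92.151,65.324) → (92.151,161.677). Closed: final G1 returns to the first vertex.

**Shape 5** — `<path>` cubic bezier, stroke `#ff00ff` → cut (S738, F1041). Control points (SVG): P0=(130.975,137.316), P1=(155.918,115.227), P2=(123.241,77.529), P3=(145.561,53.643); sampled at t=k/6. Machine vertices: (130.975,75.834) → (139.166,88.043) → (140.882,102.036) → (139.252,116.997) → (137.402,132.107) → (138.463,146.549) → (145.561,159.507). Open path.

**Shape 6** — `<path>` regular polygon, stroke `#0000ff` → score (S396, F1546). Machine vertices: (85.793,111.701) → (52.837,113.130) → (30.544,137.444) → (31.973,170.400) → (56.287,192.693) → (89.243,191.264) → (111.536,166.950) → (110.107,133.994) → (85.793,111.701). Closed: final G1 returns to the first vertex.

**Shape 7** — `<path>` quadratic bezier, stroke `#ff8800` → engrave (S272, F4681). Control points (SVG): P0=(140.457,48.487), P1=(141.748,31.918), P2=(155.694,21.470); sampled at t=k/6. Machine vertices: (140.457,164.663) → (141.239,170.016) → (142.724,175.029) → (144.912,179.702) → (147.803,184.035) → (151.397,188.027) → (155.694,191.680). Open path.

**Shape 8** — `<path>` open polyline, stroke `#ff00ff` → cut (S738, F1041). Machine vertices: (72.632,15.890) → (132.125,14.029) → (56.189,201.224). Open path.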